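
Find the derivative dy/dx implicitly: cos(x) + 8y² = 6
Differentiate both sides with respect to x, treating y as y(x). By the chain rule, any term containing y contributes a factor of y' = dy/dx when we differentiate it.

Move every term to one side and write the relation as F(x, y) = 0. Term by term,
  d/dx[8y^2] = 16y·y'
  d/dx[cos(x)] = -sin(x)
  d/dx[-6] = 0

The pieces without y' make up ∂F/∂x and the coefficient of y' is ∂F/∂y:
  ∂F/∂x = -sin(x),
  ∂F/∂y = 16y.

Since d/dx[F] = ∂F/∂x + (∂F/∂y)·y' = 0, solve for y':
  (∂F/∂y)·y' = -∂F/∂x
  dy/dx = -(∂F/∂x)/(∂F/∂y) = -(-sin(x))/(16y) = sin(x)/(16y)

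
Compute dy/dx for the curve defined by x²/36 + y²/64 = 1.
Differentiate both sides with respect to x, treating y as y(x). By the chain rule, any term containing y contributes a factor of y' = dy/dx when we differentiate it.

Move every term to one side and write the relation as F(x, y) = 0. Term by term,
  d/dx[x^2/36] = x/18
  d/dx[y^2/64] = y·y'/32
  d/dx[-1] = 0

The pieces without y' make up ∂F/∂x and the coefficient of y' is ∂F/∂y:
  ∂F/∂x = x/18,
  ∂F/∂y = y/32.

Since d/dx[F] = ∂F/∂x + (∂F/∂y)·y' = 0, solve for y':
  (∂F/∂y)·y' = -∂F/∂x
  dy/dx = -(∂F/∂x)/(∂F/∂y) = -(x/18)/(y/32) = -16x/(9y)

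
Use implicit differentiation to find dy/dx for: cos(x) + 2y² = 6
Take d/dx of both sides. Since y is implicitly a function of x, the chain rule attaches a y' = dy/dx factor whenever we differentiate through y.

Set F(x, y) = (left side) − (right side), so the curve is F = 0. Differentiating each term of F:
  d/dx[2y^2] = 4y·y'
  d/dx[cos(x)] = -sin(x)
  d/dx[-6] = 0

Collecting, the y'-free part is the partial derivative in x and the y' coefficient is the partial derivative in y:
  ∂F/∂x = -sin(x)
  ∂F/∂y = 4y

so d/dx[F(x, y(x))] = ∂F/∂x + (∂F/∂y)·y' = 0. Rearranging,
  dy/dx = -(∂F/∂x)/(∂F/∂y) = -(-sin(x))/(4y) = sin(x)/(4y)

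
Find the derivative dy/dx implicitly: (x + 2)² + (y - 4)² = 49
Differentiate both sides with respect to x, treating y as y(x). By the chain rule, any term containing y contributes a factor of y' = dy/dx when we differentiate it.

Move every term to one side and write the relation as F(x, y) = 0. Term by term,
  d/dx[(x + 2)^2] = 2x + 4
  d/dx[(y - 4)^2] = 2·y'(y - 4)
  d/dx[-49] = 0

The pieces without y' make up ∂F/∂x and the coefficient of y' is ∂F/∂y:
  ∂F/∂x = 2x + 4,
  ∂F/∂y = 2y - 8.

Since d/dx[F] = ∂F/∂x + (∂F/∂y)·y' = 0, solve for y':
  (∂F/∂y)·y' = -∂F/∂x
  dy/dx = -(∂F/∂x)/(∂F/∂y) = -(2x + 4)/(2y - 8) = (-x - 2)/(y - 4)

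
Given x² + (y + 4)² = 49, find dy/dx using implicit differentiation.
Apply d/dx to both sides, remembering that y depends on x. Each occurrence of y therefore brings in a y' = dy/dx via the chain rule.

With F(x, y) equal to the left-hand side minus the right, differentiate F term by term:
  d/dx[x^2] = 2x
  d/dx[(y + 4)^2] = 2·y'(y + 4)
  d/dx[-49] = 0
Adding these up, d/dx[F] = 0 becomes
  (2x) + (2y + 8)·y' = 0,
so isolating y',
  dy/dx = -(2x)/(2y + 8) = -x/(y + 4)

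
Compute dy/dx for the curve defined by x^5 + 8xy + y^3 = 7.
Take d/dx of both sides. Since y is implicitly a function of x, the chain rule attaches a y' = dy/dx factor whenever we differentiate through y.

Set F(x, y) = (left side) − (right side), so the curve is F = 0. Differentiating each term of F:
  d/dx[x^5] = 5x^4
  d/dx[8xy] = 8x·y' + 8y
  d/dx[y^3] = 3y^2·y'
  d/dx[-7] = 0

Collecting, the y'-free part is the partial derivative in x and the y' coefficient is the partial derivative in y:
  ∂F/∂x = 5x^4 + 8y
  ∂F/∂y = 8x + 3y^2

so d/dx[F(x, y(x))] = ∂F/∂x + (∂F/∂y)·y' = 0. Rearranging,
  dy/dx = -(∂F/∂x)/(∂F/∂y) = -(5x^4 + 8y)/(8x + 3y^2) = (-5x^4 - 8y)/(8x + 3y^2)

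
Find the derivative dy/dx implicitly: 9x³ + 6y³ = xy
Take d/dx of both sides. Since y is implicitly a function of x, the chain rule attaches a y' = dy/dx factor whenever we differentiate through y.

Set F(x, y) = (left side) − (right side), so the curve is F = 0. Differentiating each term of F:
  d/dx[9x^3] = 27x^2
  d/dx[-xy] = -x·y' - y
  d/dx[6y^3] = 18y^2·y'

Collecting, the y'-free part is the partial derivative in x and the y' coefficient is the partial derivative in y:
  ∂F/∂x = 27x^2 - y
  ∂F/∂y = -x + 18y^2

so d/dx[F(x, y(x))] = ∂F/∂x + (∂F/∂y)·y' = 0. Rearranging,
  dy/dx = -(∂F/∂x)/(∂F/∂y) = -(27x^2 - y)/(-x + 18y^2) = (27x^2 - y)/(x - 18y^2)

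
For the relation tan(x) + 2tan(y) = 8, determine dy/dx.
Differentiate both sides with respect to x, treating y as y(x). By the chain rule, any term containing y contributes a factor of y' = dy/dx when we differentiate it.

Move every term to one side and write the relation as F(x, y) = 0. Term by term,
  d/dx[tan(x)] = tan(x)^2 + 1
  d/dx[2tan(y)] = 2·y'(tan(y)^2 + 1)
  d/dx[-8] = 0

The pieces without y' make up ∂F/∂x and the coefficient of y' is ∂F/∂y:
  ∂F/∂x = tan(x)^2 + 1,
  ∂F/∂y = 2tan(y)^2 + 2.

Since d/dx[F] = ∂F/∂x + (∂F/∂y)·y' = 0, solve for y':
  (∂F/∂y)·y' = -∂F/∂x
  dy/dx = -(∂F/∂x)/(∂F/∂y) = -(tan(x)^2 + 1)/(2tan(y)^2 + 2) = -cos(y)^2/(2cos(x)^2)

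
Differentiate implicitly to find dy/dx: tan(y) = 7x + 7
Differentiate both sides with respect to x, treating y as y(x). By the chain rule, any term containing y contributes a factor of y' = dy/dx when we differentiate it.

Move every term to one side and write the relation as F(x, y) = 0. Term by term,
  d/dx[-7x] = -7
  d/dx[tan(y)] = y'(tan(y)^2 + 1)
  d/dx[-7] = 0

The pieces without y' make up ∂F/∂x and the coefficient of y' is ∂F/∂y:
  ∂F/∂x = -7,
  ∂F/∂y = tan(y)^2 + 1.

Since d/dx[F] = ∂F/∂x + (∂F/∂y)·y' = 0, solve for y':
  (∂F/∂y)·y' = -∂F/∂x
  dy/dx = -(∂F/∂x)/(∂F/∂y) = -(-7)/(tan(y)^2 + 1) = 7cos(y)^2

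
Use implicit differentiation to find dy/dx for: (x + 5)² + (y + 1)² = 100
Differentiate the relation implicitly: treat y = y(x) and apply the chain rule, so every y-derivative picks up a y' = dy/dx factor.

With everything moved to the left-hand side, differentiate term by term:
  d/dx[(x + 5)^2] = 2x + 10
  d/dx[(y + 1)^2] = 2·y'(y + 1)
  d/dx[-100] = 0

Separating the contributions that come from x directly and those that come through y:
  without y':      2x + 10
  multiplying y':  2y + 2

so (2x + 10) + (2y + 2)·y' = 0, and therefore
  dy/dx = -(2x + 10)/(2y + 2) = (-x - 5)/(y + 1)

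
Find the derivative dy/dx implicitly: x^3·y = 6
Apply d/dx to both sides, remembering that y depends on x. Each occurrence of y therefore brings in a y' = dy/dx via the chain rule.

With F(x, y) equal to the left-hand side minus the right, differentiate F term by term:
  d/dx[x^3y] = x^3·y' + 3x^2y
  d/dx[-6] = 0
Adding these up, d/dx[F] = 0 becomes
  (3x^2y) + (x^3)·y' = 0,
so isolating y',
  dy/dx = -(3x^2y)/(x^3) = -3y/x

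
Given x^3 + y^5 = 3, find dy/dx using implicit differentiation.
Differentiate both sides with respect to x, treating y as y(x). By the chain rule, any term containing y contributes a factor of y' = dy/dx when we differentiate it.

Move every term to one side and write the relation as F(x, y) = 0. Term by term,
  d/dx[x^3] = 3x^2
  d/dx[y^5] = 5y^4·y'
  d/dx[-3] = 0

The pieces without y' make up ∂F/∂x and the coefficient of y' is ∂F/∂y:
  ∂F/∂x = 3x^2,
  ∂F/∂y = 5y^4.

Since d/dx[F] = ∂F/∂x + (∂F/∂y)·y' = 0, solve for y':
  (∂F/∂y)·y' = -∂F/∂x
  dy/dx = -(∂F/∂x)/(∂F/∂y) = -(3x^2)/(5y^4) = -3x^2/(5y^4)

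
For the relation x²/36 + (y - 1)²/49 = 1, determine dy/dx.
Differentiate both sides with respect to x, treating y as y(x). By the chain rule, any term containing y contributes a factor of y' = dy/dx when we differentiate it.

Move every term to one side and write the relation as F(x, y) = 0. Term by term,
  d/dx[x^2/36] = x/18
  d/dx[(y - 1)^2/49] = 2·y'(y - 1)/49
  d/dx[-1] = 0

The pieces without y' make up ∂F/∂x and the coefficient of y' is ∂F/∂y:
  ∂F/∂x = x/18,
  ∂F/∂y = 2y/49 - 2/49.

Since d/dx[F] = ∂F/∂x + (∂F/∂y)·y' = 0, solve for y':
  (∂F/∂y)·y' = -∂F/∂x
  dy/dx = -(∂F/∂x)/(∂F/∂y) = -(x/18)/(2y/49 - 2/49)
        = -(x/18)/(2(y - 1)/49) = -49x/(36y - 36)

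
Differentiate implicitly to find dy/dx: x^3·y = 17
Differentiate both sides with respect to x, treating y as y(x). By the chain rule, any term containing y contributes a factor of y' = dy/dx when we differentiate it.

Move every term to one side and write the relation as F(x, y) = 0. Term by term,
  d/dx[x^3y] = x^3·y' + 3x^2y
  d/dx[-17] = 0

The pieces without y' make up ∂F/∂x and the coefficient of y' is ∂F/∂y:
  ∂F/∂x = 3x^2y,
  ∂F/∂y = x^3.

Since d/dx[F] = ∂F/∂x + (∂F/∂y)·y' = 0, solve for y':
  (∂F/∂y)·y' = -∂F/∂x
  dy/dx = -(∂F/∂x)/(∂F/∂y) = -(3x^2y)/(x^3) = -3y/x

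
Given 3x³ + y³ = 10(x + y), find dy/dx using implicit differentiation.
Differentiate both sides with respect to x, treating y as y(x). By the chain rule, any term containing y contributes a factor of y' = dy/dx when we differentiate it.

Move every term to one side and write the relation as F(x, y) = 0. Term by term,
  d/dx[3x^3] = 9x^2
  d/dx[-10x] = -10
  d/dx[y^3] = 3y^2·y'
  d/dx[-10y] = -10·y'

The pieces without y' make up ∂F/∂x and the coefficient of y' is ∂F/∂y:
  ∂F/∂x = 9x^2 - 10,
  ∂F/∂y = 3y^2 - 10.

Since d/dx[F] = ∂F/∂x + (∂F/∂y)·y' = 0, solve for y':
  (∂F/∂y)·y' = -∂F/∂x
  dy/dx = -(∂F/∂x)/(∂F/∂y) = -(9x^2 - 10)/(3y^2 - 10) = (10 - 9x^2)/(3y^2 - 10)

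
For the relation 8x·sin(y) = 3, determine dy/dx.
Apply d/dx to both sides, remembering that y depends on x. Each occurrence of y therefore brings in a y' = dy/dx via the chain rule.

With F(x, y) equal to the left-hand side minus the right, differentiate F term by term:
  d/dx[8x·sin(y)] = 8x·y'·cos(y) + 8sin(y)
  d/dx[-3] = 0
Adding these up, d/dx[F] = 0 becomes
  (8sin(y)) + (8x·cos(y))·y' = 0,
so isolating y',
  dy/dx = -(8sin(y))/(8x·cos(y)) = -tan(y)/x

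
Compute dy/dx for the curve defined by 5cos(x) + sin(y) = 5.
Differentiate the relation implicitly: treat y = y(x) and apply the chain rule, so every y-derivative picks up a y' = dy/dx factor.

With everything moved to the left-hand side, differentiate term by term:
  d/dx[sin(y)] = y'·cos(y)
  d/dx[5cos(x)] = -5sin(x)
  d/dx[-5] = 0

Separating the contributions that come from x directly and those that come through y:
  without y':      -5sin(x)
  multiplying y':  cos(y)

so (-5sin(x)) + (cos(y))·y' = 0, and therefore
  dy/dx = -(-5sin(x))/(cos(y)) = 5sin(x)/cos(y)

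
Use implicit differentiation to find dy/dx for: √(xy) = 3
Take d/dx of both sides. Since y is implicitly a function of x, the chain rule attaches a y' = dy/dx factor whenever we differentiate through y.

Set F(x, y) = (left side) − (right side), so the curve is F = 0. Differentiating each term of F:
  d/dx[√(xy)] = √(xy)(x·y'/2 + y/2)/(xy)
  d/dx[-3] = 0

Collecting, the y'-free part is the partial derivative in x and the y' coefficient is the partial derivative in y:
  ∂F/∂x = √(xy)/(2x)
  ∂F/∂y = √(xy)/(2y)

so d/dx[F(x, y(x))] = ∂F/∂x + (∂F/∂y)·y' = 0. Rearranging,
  dy/dx = -(∂F/∂x)/(∂F/∂y) = -(√(xy)/(2x))/(√(xy)/(2y)) = -y/x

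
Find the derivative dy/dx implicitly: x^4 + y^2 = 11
Apply d/dx to both sides, remembering that y depends on x. Each occurrence of y therefore brings in a y' = dy/dx via the chain rule.

With F(x, y) equal to the left-hand side minus the right, differentiate F term by term:
  d/dx[x^4] = 4x^3
  d/dx[y^2] = 2y·y'
  d/dx[-11] = 0
Adding these up, d/dx[F] = 0 becomes
  (4x^3) + (2y)·y' = 0,
so isolating y',
  dy/dx = -(4x^3)/(2y) = -2x^3/y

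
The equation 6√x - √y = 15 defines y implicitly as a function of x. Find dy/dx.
Differentiate the relation implicitly: treat y = y(x) and apply the chain rule, so every y-derivative picks up a y' = dy/dx factor.

With everything moved to the left-hand side, differentiate term by term:
  d/dx[6√(x)] = 3/√(x)
  d/dx[-√(y)] = -y'/(2√(y))
  d/dx[-15] = 0

Separating the contributions that come from x directly and those that come through y:
  without y':      3/√(x)
  multiplying y':  -1/(2√(y))

so (3/√(x)) + (-1/(2√(y)))·y' = 0, and therefore
  dy/dx = -(3/√(x))/(-1/(2√(y))) = 6√(y)/√(x)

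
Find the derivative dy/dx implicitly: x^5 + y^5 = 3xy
Take d/dx of both sides. Since y is implicitly a function of x, the chain rule attaches a y' = dy/dx factor whenever we differentiate through y.

Set F(x, y) = (left side) − (right side), so the curve is F = 0. Differentiating each term of F:
  d/dx[x^5] = 5x^4
  d/dx[-3xy] = -3x·y' - 3y
  d/dx[y^5] = 5y^4·y'

Collecting, the y'-free part is the partial derivative in x and the y' coefficient is the partial derivative in y:
  ∂F/∂x = 5x^4 - 3y
  ∂F/∂y = -3x + 5y^4

so d/dx[F(x, y(x))] = ∂F/∂x + (∂F/∂y)·y' = 0. Rearranging,
  dy/dx = -(∂F/∂x)/(∂F/∂y) = -(5x^4 - 3y)/(-3x + 5y^4) = (5x^4 - 3y)/(3x - 5y^4)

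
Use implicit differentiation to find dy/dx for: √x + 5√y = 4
Apply d/dx to both sides, remembering that y depends on x. Each occurrence of y therefore brings in a y' = dy/dx via the chain rule.

With F(x, y) equal to the left-hand side minus the right, differentiate F term by term:
  d/dx[√(x)] = 1/(2√(x))
  d/dx[5√(y)] = 5·y'/(2√(y))
  d/dx[-4] = 0
Adding these up, d/dx[F] = 0 becomes
  (1/(2√(x))) + (5/(2√(y)))·y' = 0,
so isolating y',
  dy/dx = -(1/(2√(x)))/(5/(2√(y))) = -√(y)/(5√(x))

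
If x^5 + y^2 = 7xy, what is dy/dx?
Apply d/dx to both sides, remembering that y depends on x. Each occurrence of y therefore brings in a y' = dy/dx via the chain rule.

With F(x, y) equal to the left-hand side minus the right, differentiate F term by term:
  d/dx[x^5] = 5x^4
  d/dx[-7xy] = -7x·y' - 7y
  d/dx[y^2] = 2y·y'
Adding these up, d/dx[F] = 0 becomes
  (5x^4 - 7y) + (-7x + 2y)·y' = 0,
so isolating y',
  dy/dx = -(5x^4 - 7y)/(-7x + 2y) = (5x^4 - 7y)/(7x - 2y)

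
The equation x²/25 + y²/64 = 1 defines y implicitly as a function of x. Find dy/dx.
Apply d/dx to both sides, remembering that y depends on x. Each occurrence of y therefore brings in a y' = dy/dx via the chain rule.

With F(x, y) equal to the left-hand side minus the right, differentiate F term by term:
  d/dx[x^2/25] = 2x/25
  d/dx[y^2/64] = y·y'/32
  d/dx[-1] = 0
Adding these up, d/dx[F] = 0 becomes
  (2x/25) + (y/32)·y' = 0,
so isolating y',
  dy/dx = -(2x/25)/(y/32) = -64x/(25y)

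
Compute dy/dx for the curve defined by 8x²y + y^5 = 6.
Apply d/dx to both sides, remembering that y depends on x. Each occurrence of y therefore brings in a y' = dy/dx via the chain rule.

With F(x, y) equal to the left-hand side minus the right, differentiate F term by term:
  d/dx[8x^2y] = 8x^2·y' + 16xy
  d/dx[y^5] = 5y^4·y'
  d/dx[-6] = 0
Adding these up, d/dx[F] = 0 becomes
  (16xy) + (8x^2 + 5y^4)·y' = 0,
so isolating y',
  dy/dx = -(16xy)/(8x^2 + 5y^4) = -16xy/(8x^2 + 5y^4)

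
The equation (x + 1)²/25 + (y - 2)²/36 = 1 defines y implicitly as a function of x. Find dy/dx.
Differentiate the relation implicitly: treat y = y(x) and apply the chain rule, so every y-derivative picks up a y' = dy/dx factor.

With everything moved to the left-hand side, differentiate term by term:
  d/dx[(x + 1)^2/25] = 2x/25 + 2/25
  d/dx[(y - 2)^2/36] = y'(y - 2)/18
  d/dx[-1] = 0

Separating the contributions that come from x directly and those that come through y:
  without y':      2x/25 + 2/25
  multiplying y':  y/18 - 1/9

so (2x/25 + 2/25) + (y/18 - 1/9)·y' = 0, and therefore
  dy/dx = -(2x/25 + 2/25)/(y/18 - 1/9)
        = -(2(x + 1)/25)/((y - 2)/18) = 36(-x - 1)/(25(y - 2))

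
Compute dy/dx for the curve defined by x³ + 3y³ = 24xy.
Apply d/dx to both sides, remembering that y depends on x. Each occurrence of y therefore brings in a y' = dy/dx via the chain rule.

With F(x, y) equal to the left-hand side minus the right, differentiate F term by term:
  d/dx[x^3] = 3x^2
  d/dx[-24xy] = -24x·y' - 24y
  d/dx[3y^3] = 9y^2·y'
Adding these up, d/dx[F] = 0 becomes
  (3x^2 - 24y) + (-24x + 9y^2)·y' = 0,
so isolating y',
  dy/dx = -(3x^2 - 24y)/(-24x + 9y^2) = (x^2 - 8y)/(8x - 3y^2)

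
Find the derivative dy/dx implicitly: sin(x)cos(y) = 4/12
Differentiate the relation implicitly: treat y = y(x) and apply the chain rule, so every y-derivative picks up a y' = dy/dx factor.

With everything moved to the left-hand side, differentiate term by term:
  d/dx[sin(x)·cos(y)] = -y'·sin(x)·sin(y) + cos(x)·cos(y)
  d/dx[-1/3] = 0

Separating the contributions that come from x directly and those that come through y:
  without y':      cos(x)·cos(y)
  multiplying y':  -sin(x)·sin(y)

so (cos(x)·cos(y)) + (-sin(x)·sin(y))·y' = 0, and therefore
  dy/dx = -(cos(x)·cos(y))/(-sin(x)·sin(y)) = 1/(tan(x)·tan(y))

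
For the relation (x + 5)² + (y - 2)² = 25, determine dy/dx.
Differentiate the relation implicitly: treat y = y(x) and apply the chain rule, so every y-derivative picks up a y' = dy/dx factor.

With everything moved to the left-hand side, differentiate term by term:
  d/dx[(x + 5)^2] = 2x + 10
  d/dx[(y - 2)^2] = 2·y'(y - 2)
  d/dx[-25] = 0

Separating the contributions that come from x directly and those that come through y:
  without y':      2x + 10
  multiplying y':  2y - 4

so (2x + 10) + (2y - 4)·y' = 0, and therefore
  dy/dx = -(2x + 10)/(2y - 4) = (-x - 5)/(y - 2)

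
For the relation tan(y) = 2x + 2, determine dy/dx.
Take d/dx of both sides. Since y is implicitly a function of x, the chain rule attaches a y' = dy/dx factor whenever we differentiate through y.

Set F(x, y) = (left side) − (right side), so the curve is F = 0. Differentiating each term of F:
  d/dx[-2x] = -2
  d/dx[tan(y)] = y'(tan(y)^2 + 1)
  d/dx[-2] = 0

Collecting, the y'-free part is the partial derivative in x and the y' coefficient is the partial derivative in y:
  ∂F/∂x = -2
  ∂F/∂y = tan(y)^2 + 1

so d/dx[F(x, y(x))] = ∂F/∂x + (∂F/∂y)·y' = 0. Rearranging,
  dy/dx = -(∂F/∂x)/(∂F/∂y) = -(-2)/(tan(y)^2 + 1) = 2cos(y)^2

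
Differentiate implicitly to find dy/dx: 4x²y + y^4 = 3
Differentiate both sides with respect to x, treating y as y(x). By the chain rule, any term containing y contributes a factor of y' = dy/dx when we differentiate it.

Move every term to one side and write the relation as F(x, y) = 0. Term by term,
  d/dx[4x^2y] = 4x^2·y' + 8xy
  d/dx[y^4] = 4y^3·y'
  d/dx[-3] = 0

The pieces without y' make up ∂F/∂x and the coefficient of y' is ∂F/∂y:
  ∂F/∂x = 8xy,
  ∂F/∂y = 4x^2 + 4y^3.

Since d/dx[F] = ∂F/∂x + (∂F/∂y)·y' = 0, solve for y':
  (∂F/∂y)·y' = -∂F/∂x
  dy/dx = -(∂F/∂x)/(∂F/∂y) = -(8xy)/(4x^2 + 4y^3) = -2xy/(x^2 + y^3)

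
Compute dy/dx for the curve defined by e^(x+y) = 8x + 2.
Take d/dx of both sides. Since y is implicitly a function of x, the chain rule attaches a y' = dy/dx factor whenever we differentiate through y.

Set F(x, y) = (left side) − (right side), so the curve is F = 0. Differentiating each term of F:
  d/dx[-8x] = -8
  d/dx[e^(x + y)] = (y' + 1)·e^(x + y)
  d/dx[-2] = 0

Collecting, the y'-free part is the partial derivative in x and the y' coefficient is the partial derivative in y:
  ∂F/∂x = e^(x + y) - 8
  ∂F/∂y = e^(x + y)

so d/dx[F(x, y(x))] = ∂F/∂x + (∂F/∂y)·y' = 0. Rearranging,
  dy/dx = -(∂F/∂x)/(∂F/∂y) = -(e^(x + y) - 8)/(e^(x + y)) = 8e^(-x - y) - 1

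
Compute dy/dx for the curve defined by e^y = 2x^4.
Differentiate both sides with respect to x, treating y as y(x). By the chain rule, any term containing y contributes a factor of y' = dy/dx when we differentiate it.

Move every term to one side and write the relation as F(x, y) = 0. Term by term,
  d/dx[-2x^4] = -8x^3
  d/dx[e^(y)] = y'·e^(y)

The pieces without y' make up ∂F/∂x and the coefficient of y' is ∂F/∂y:
  ∂F/∂x = -8x^3,
  ∂F/∂y = e^(y).

Since d/dx[F] = ∂F/∂x + (∂F/∂y)·y' = 0, solve for y':
  (∂F/∂y)·y' = -∂F/∂x
  dy/dx = -(∂F/∂x)/(∂F/∂y) = -(-8x^3)/(e^(y)) = 8x^3e^(-y)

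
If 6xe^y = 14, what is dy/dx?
Differentiate the relation implicitly: treat y = y(x) and apply the chain rule, so every y-derivative picks up a y' = dy/dx factor.

With everything moved to the left-hand side, differentiate term by term:
  d/dx[6x·e^(y)] = 6x·y'·e^(y) + 6e^(y)
  d/dx[-14] = 0

Separating the contributions that come from x directly and those that come through y:
  without y':      6e^(y)
  multiplying y':  6x·e^(y)

so (6e^(y)) + (6x·e^(y))·y' = 0, and therefore
  dy/dx = -(6e^(y))/(6x·e^(y)) = -1/x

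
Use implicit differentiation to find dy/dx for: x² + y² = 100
Differentiate both sides with respect to x, treating y as y(x). By the chain rule, any term containing y contributes a factor of y' = dy/dx when we differentiate it.

Move every term to one side and write the relation as F(x, y) = 0. Term by term,
  d/dx[x^2] = 2x
  d/dx[y^2] = 2y·y'
  d/dx[-100] = 0

The pieces without y' make up ∂F/∂x and the coefficient of y' is ∂F/∂y:
  ∂F/∂x = 2x,
  ∂F/∂y = 2y.

Since d/dx[F] = ∂F/∂x + (∂F/∂y)·y' = 0, solve for y':
  (∂F/∂y)·y' = -∂F/∂x
  dy/dx = -(∂F/∂x)/(∂F/∂y) = -(2x)/(2y) = -x/y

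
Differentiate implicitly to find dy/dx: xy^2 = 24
Apply d/dx to both sides, remembering that y depends on x. Each occurrence of y therefore brings in a y' = dy/dx via the chain rule.

With F(x, y) equal to the left-hand side minus the right, differentiate F term by term:
  d/dx[xy^2] = 2xy·y' + y^2
  d/dx[-24] = 0
Adding these up, d/dx[F] = 0 becomes
  (y^2) + (2xy)·y' = 0,
so isolating y',
  dy/dx = -(y^2)/(2xy) = -y/(2x)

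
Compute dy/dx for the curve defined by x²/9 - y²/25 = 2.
Apply d/dx to both sides, remembering that y depends on x. Each occurrence of y therefore brings in a y' = dy/dx via the chain rule.

With F(x, y) equal to the left-hand side minus the right, differentiate F term by term:
  d/dx[x^2/9] = 2x/9
  d/dx[-y^2/25] = -2y·y'/25
  d/dx[-2] = 0
Adding these up, d/dx[F] = 0 becomes
  (2x/9) + (-2y/25)·y' = 0,
so isolating y',
  dy/dx = -(2x/9)/(-2y/25) = 25x/(9y)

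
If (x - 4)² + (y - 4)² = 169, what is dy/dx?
Differentiate both sides with respect to x, treating y as y(x). By the chain rule, any term containing y contributes a factor of y' = dy/dx when we differentiate it.

Move every term to one side and write the relation as F(x, y) = 0. Term by term,
  d/dx[(x - 4)^2] = 2x - 8
  d/dx[(y - 4)^2] = 2·y'(y - 4)
  d/dx[-169] = 0

The pieces without y' make up ∂F/∂x and the coefficient of y' is ∂F/∂y:
  ∂F/∂x = 2x - 8,
  ∂F/∂y = 2y - 8.

Since d/dx[F] = ∂F/∂x + (∂F/∂y)·y' = 0, solve for y':
  (∂F/∂y)·y' = -∂F/∂x
  dy/dx = -(∂F/∂x)/(∂F/∂y) = -(2x - 8)/(2y - 8) = (4 - x)/(y - 4)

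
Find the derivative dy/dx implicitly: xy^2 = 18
Differentiate the relation implicitly: treat y = y(x) and apply the chain rule, so every y-derivative picks up a y' = dy/dx factor.

With everything moved to the left-hand side, differentiate term by term:
  d/dx[xy^2] = 2xy·y' + y^2
  d/dx[-18] = 0

Separating the contributions that come from x directly and those that come through y:
  without y':      y^2
  multiplying y':  2xy

so (y^2) + (2xy)·y' = 0, and therefore
  dy/dx = -(y^2)/(2xy) = -y/(2x)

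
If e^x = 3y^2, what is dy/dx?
Apply d/dx to both sides, remembering that y depends on x. Each occurrence of y therefore brings in a y' = dy/dx via the chain rule.

With F(x, y) equal to the left-hand side minus the right, differentiate F term by term:
  d/dx[-3y^2] = -6y·y'
  d/dx[e^(x)] = e^(x)
Adding these up, d/dx[F] = 0 becomes
  (e^(x)) + (-6y)·y' = 0,
so isolating y',
  dy/dx = -(e^(x))/(-6y) = e^(x)/(6y)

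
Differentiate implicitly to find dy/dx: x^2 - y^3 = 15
Differentiate both sides with respect to x, treating y as y(x). By the chain rule, any term containing y contributes a factor of y' = dy/dx when we differentiate it.

Move every term to one side and write the relation as F(x, y) = 0. Term by term,
  d/dx[x^2] = 2x
  d/dx[-y^3] = -3y^2·y'
  d/dx[-15] = 0

The pieces without y' make up ∂F/∂x and the coefficient of y' is ∂F/∂y:
  ∂F/∂x = 2x,
  ∂F/∂y = -3y^2.

Since d/dx[F] = ∂F/∂x + (∂F/∂y)·y' = 0, solve for y':
  (∂F/∂y)·y' = -∂F/∂x
  dy/dx = -(∂F/∂x)/(∂F/∂y) = -(2x)/(-3y^2) = 2x/(3y^2)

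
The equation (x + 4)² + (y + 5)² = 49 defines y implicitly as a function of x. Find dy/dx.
Differentiate both sides with respect to x, treating y as y(x). By the chain rule, any term containing y contributes a factor of y' = dy/dx when we differentiate it.

Move every term to one side and write the relation as F(x, y) = 0. Term by term,
  d/dx[(x + 4)^2] = 2x + 8
  d/dx[(y + 5)^2] = 2·y'(y + 5)
  d/dx[-49] = 0

The pieces without y' make up ∂F/∂x and the coefficient of y' is ∂F/∂y:
  ∂F/∂x = 2x + 8,
  ∂F/∂y = 2y + 10.

Since d/dx[F] = ∂F/∂x + (∂F/∂y)·y' = 0, solve for y':
  (∂F/∂y)·y' = -∂F/∂x
  dy/dx = -(∂F/∂x)/(∂F/∂y) = -(2x + 8)/(2y + 10) = (-x - 4)/(y + 5)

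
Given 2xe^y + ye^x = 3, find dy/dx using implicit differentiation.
Differentiate both sides with respect to x, treating y as y(x). By the chain rule, any term containing y contributes a factor of y' = dy/dx when we differentiate it.

Move every term to one side and write the relation as F(x, y) = 0. Term by term,
  d/dx[2x·e^(y)] = 2x·y'·e^(y) + 2e^(y)
  d/dx[y·e^(x)] = y·e^(x) + y'·e^(x)
  d/dx[-3] = 0

The pieces without y' make up ∂F/∂x and the coefficient of y' is ∂F/∂y:
  ∂F/∂x = y·e^(x) + 2e^(y),
  ∂F/∂y = 2x·e^(y) + e^(x).

Since d/dx[F] = ∂F/∂x + (∂F/∂y)·y' = 0, solve for y':
  (∂F/∂y)·y' = -∂F/∂x
  dy/dx = -(∂F/∂x)/(∂F/∂y) = -(y·e^(x) + 2e^(y))/(2x·e^(y) + e^(x)) = (-y·e^(x) - 2e^(y))/(2x·e^(y) + e^(x))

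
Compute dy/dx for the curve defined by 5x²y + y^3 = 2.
Differentiate the relation implicitly: treat y = y(x) and apply the chain rule, so every y-derivative picks up a y' = dy/dx factor.

With everything moved to the left-hand side, differentiate term by term:
  d/dx[5x^2y] = 5x^2·y' + 10xy
  d/dx[y^3] = 3y^2·y'
  d/dx[-2] = 0

Separating the contributions that come from x directly and those that come through y:
  without y':      10xy
  multiplying y':  5x^2 + 3y^2

so (10xy) + (5x^2 + 3y^2)·y' = 0, and therefore
  dy/dx = -(10xy)/(5x^2 + 3y^2) = -10xy/(5x^2 + 3y^2)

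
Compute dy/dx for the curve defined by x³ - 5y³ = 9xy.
Differentiate both sides with respect to x, treating y as y(x). By the chain rule, any term containing y contributes a factor of y' = dy/dx when we differentiate it.

Move every term to one side and write the relation as F(x, y) = 0. Term by term,
  d/dx[x^3] = 3x^2
  d/dx[-9xy] = -9x·y' - 9y
  d/dx[-5y^3] = -15y^2·y'

The pieces without y' make up ∂F/∂x and the coefficient of y' is ∂F/∂y:
  ∂F/∂x = 3x^2 - 9y,
  ∂F/∂y = -9x - 15y^2.

Since d/dx[F] = ∂F/∂x + (∂F/∂y)·y' = 0, solve for y':
  (∂F/∂y)·y' = -∂F/∂x
  dy/dx = -(∂F/∂x)/(∂F/∂y) = -(3x^2 - 9y)/(-9x - 15y^2) = (x^2 - 3y)/(3x + 5y^2)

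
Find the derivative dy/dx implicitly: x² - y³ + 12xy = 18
Differentiate the relation implicitly: treat y = y(x) and apply the chain rule, so every y-derivative picks up a y' = dy/dx factor.

With everything moved to the left-hand side, differentiate term by term:
  d/dx[x^2] = 2x
  d/dx[12xy] = 12x·y' + 12y
  d/dx[-y^3] = -3y^2·y'
  d/dx[-18] = 0

Separating the contributions that come from x directly and those that come through y:
  without y':      2x + 12y
  multiplying y':  12x - 3y^2

so (2x + 12y) + (12x - 3y^2)·y' = 0, and therefore
  dy/dx = -(2x + 12y)/(12x - 3y^2) = 2(-x - 6y)/(3(4x - y^2))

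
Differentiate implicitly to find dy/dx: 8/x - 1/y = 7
Differentiate the relation implicitly: treat y = y(x) and apply the chain rule, so every y-derivative picks up a y' = dy/dx factor.

With everything moved to the left-hand side, differentiate term by term:
  d/dx[-1/y] = y'/y^2
  d/dx[8/x] = -8/x^2
  d/dx[-7] = 0

Separating the contributions that come from x directly and those that come through y:
  without y':      -8/x^2
  multiplying y':  y^(-2)

so (-8/x^2) + (y^(-2))·y' = 0, and therefore
  dy/dx = -(-8/x^2)/(y^(-2)) = 8y^2/x^2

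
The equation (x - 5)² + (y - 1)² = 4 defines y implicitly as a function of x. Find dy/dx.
Differentiate the relation implicitly: treat y = y(x) and apply the chain rule, so every y-derivative picks up a y' = dy/dx factor.

With everything moved to the left-hand side, differentiate term by term:
  d/dx[(x - 5)^2] = 2x - 10
  d/dx[(y - 1)^2] = 2·y'(y - 1)
  d/dx[-4] = 0

Separating the contributions that come from x directly and those that come through y:
  without y':      2x - 10
  multiplying y':  2y - 2

so (2x - 10) + (2y - 2)·y' = 0, and therefore
  dy/dx = -(2x - 10)/(2y - 2) = (5 - x)/(y - 1)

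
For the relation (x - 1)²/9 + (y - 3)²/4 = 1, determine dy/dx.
Differentiate both sides with respect to x, treating y as y(x). By the chain rule, any term containing y contributes a factor of y' = dy/dx when we differentiate it.

Move every term to one side and write the relation as F(x, y) = 0. Term by term,
  d/dx[(x - 1)^2/9] = 2x/9 - 2/9
  d/dx[(y - 3)^2/4] = y'(y - 3)/2
  d/dx[-1] = 0

The pieces without y' make up ∂F/∂x and the coefficient of y' is ∂F/∂y:
  ∂F/∂x = 2x/9 - 2/9,
  ∂F/∂y = y/2 - 3/2.

Since d/dx[F] = ∂F/∂x + (∂F/∂y)·y' = 0, solve for y':
  (∂F/∂y)·y' = -∂F/∂x
  dy/dx = -(∂F/∂x)/(∂F/∂y) = -(2x/9 - 2/9)/(y/2 - 3/2)
        = -(2(x - 1)/9)/((y - 3)/2) = 4(1 - x)/(9(y - 3))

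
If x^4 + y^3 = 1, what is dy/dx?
Apply d/dx to both sides, remembering that y depends on x. Each occurrence of y therefore brings in a y' = dy/dx via the chain rule.

With F(x, y) equal to the left-hand side minus the right, differentiate F term by term:
  d/dx[x^4] = 4x^3
  d/dx[y^3] = 3y^2·y'
  d/dx[-1] = 0
Adding these up, d/dx[F] = 0 becomes
  (4x^3) + (3y^2)·y' = 0,
so isolating y',
  dy/dx = -(4x^3)/(3y^2) = -4x^3/(3y^2)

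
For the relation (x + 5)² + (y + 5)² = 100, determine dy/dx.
Differentiate both sides with respect to x, treating y as y(x). By the chain rule, any term containing y contributes a factor of y' = dy/dx when we differentiate it.

Move every term to one side and write the relation as F(x, y) = 0. Term by term,
  d/dx[(x + 5)^2] = 2x + 10
  d/dx[(y + 5)^2] = 2·y'(y + 5)
  d/dx[-100] = 0

The pieces without y' make up ∂F/∂x and the coefficient of y' is ∂F/∂y:
  ∂F/∂x = 2x + 10,
  ∂F/∂y = 2y + 10.

Since d/dx[F] = ∂F/∂x + (∂F/∂y)·y' = 0, solve for y':
  (∂F/∂y)·y' = -∂F/∂x
  dy/dx = -(∂F/∂x)/(∂F/∂y) = -(2x + 10)/(2y + 10) = (-x - 5)/(y + 5)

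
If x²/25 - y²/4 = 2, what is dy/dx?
Apply d/dx to both sides, remembering that y depends on x. Each occurrence of y therefore brings in a y' = dy/dx via the chain rule.

With F(x, y) equal to the left-hand side minus the right, differentiate F term by term:
  d/dx[x^2/25] = 2x/25
  d/dx[-y^2/4] = -y·y'/2
  d/dx[-2] = 0
Adding these up, d/dx[F] = 0 becomes
  (2x/25) + (-y/2)·y' = 0,
so isolating y',
  dy/dx = -(2x/25)/(-y/2) = 4x/(25y)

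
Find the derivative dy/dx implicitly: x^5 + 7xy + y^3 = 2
Differentiate the relation implicitly: treat y = y(x) and apply the chain rule, so every y-derivative picks up a y' = dy/dx factor.

With everything moved to the left-hand side, differentiate term by term:
  d/dx[x^5] = 5x^4
  d/dx[7xy] = 7x·y' + 7y
  d/dx[y^3] = 3y^2·y'
  d/dx[-2] = 0

Separating the contributions that come from x directly and those that come through y:
  without y':      5x^4 + 7y
  multiplying y':  7x + 3y^2

so (5x^4 + 7y) + (7x + 3y^2)·y' = 0, and therefore
  dy/dx = -(5x^4 + 7y)/(7x + 3y^2) = (-5x^4 - 7y)/(7x + 3y^2)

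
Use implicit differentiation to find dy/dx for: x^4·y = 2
Differentiate both sides with respect to x, treating y as y(x). By the chain rule, any term containing y contributes a factor of y' = dy/dx when we differentiate it.

Move every term to one side and write the relation as F(x, y) = 0. Term by term,
  d/dx[x^4y] = x^4·y' + 4x^3y
  d/dx[-2] = 0

The pieces without y' make up ∂F/∂x and the coefficient of y' is ∂F/∂y:
  ∂F/∂x = 4x^3y,
  ∂F/∂y = x^4.

Since d/dx[F] = ∂F/∂x + (∂F/∂y)·y' = 0, solve for y':
  (∂F/∂y)·y' = -∂F/∂x
  dy/dx = -(∂F/∂x)/(∂F/∂y) = -(4x^3y)/(x^4) = -4y/x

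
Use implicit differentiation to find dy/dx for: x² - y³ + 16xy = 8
Take d/dx of both sides. Since y is implicitly a function of x, the chain rule attaches a y' = dy/dx factor whenever we differentiate through y.

Set F(x, y) = (left side) − (right side), so the curve is F = 0. Differentiating each term of F:
  d/dx[x^2] = 2x
  d/dx[16xy] = 16x·y' + 16y
  d/dx[-y^3] = -3y^2·y'
  d/dx[-8] = 0

Collecting, the y'-free part is the partial derivative in x and the y' coefficient is the partial derivative in y:
  ∂F/∂x = 2x + 16y
  ∂F/∂y = 16x - 3y^2

so d/dx[F(x, y(x))] = ∂F/∂x + (∂F/∂y)·y' = 0. Rearranging,
  dy/dx = -(∂F/∂x)/(∂F/∂y) = -(2x + 16y)/(16x - 3y^2) = 2(-x - 8y)/(16x - 3y^2)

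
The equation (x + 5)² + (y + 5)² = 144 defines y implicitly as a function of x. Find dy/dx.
Apply d/dx to both sides, remembering that y depends on x. Each occurrence of y therefore brings in a y' = dy/dx via the chain rule.

With F(x, y) equal to the left-hand side minus the right, differentiate F term by term:
  d/dx[(x + 5)^2] = 2x + 10
  d/dx[(y + 5)^2] = 2·y'(y + 5)
  d/dx[-144] = 0
Adding these up, d/dx[F] = 0 becomes
  (2x + 10) + (2y + 10)·y' = 0,
so isolating y',
  dy/dx = -(2x + 10)/(2y + 10) = (-x - 5)/(y + 5)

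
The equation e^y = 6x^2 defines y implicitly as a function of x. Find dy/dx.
Take d/dx of both sides. Since y is implicitly a function of x, the chain rule attaches a y' = dy/dx factor whenever we differentiate through y.

Set F(x, y) = (left side) − (right side), so the curve is F = 0. Differentiating each term of F:
  d/dx[-6x^2] = -12x
  d/dx[e^(y)] = y'·e^(y)

Collecting, the y'-free part is the partial derivative in x and the y' coefficient is the partial derivative in y:
  ∂F/∂x = -12x
  ∂F/∂y = e^(y)

so d/dx[F(x, y(x))] = ∂F/∂x + (∂F/∂y)·y' = 0. Rearranging,
  dy/dx = -(∂F/∂x)/(∂F/∂y) = -(-12x)/(e^(y)) = 12x·e^(-y)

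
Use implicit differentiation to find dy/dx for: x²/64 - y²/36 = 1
Differentiate the relation implicitly: treat y = y(x) and apply the chain rule, so every y-derivative picks up a y' = dy/dx factor.

With everything moved to the left-hand side, differentiate term by term:
  d/dx[x^2/64] = x/32
  d/dx[-y^2/36] = -y·y'/18
  d/dx[-1] = 0

Separating the contributions that come from x directly and those that come through y:
  without y':      x/32
  multiplying y':  -y/18

so (x/32) + (-y/18)·y' = 0, and therefore
  dy/dx = -(x/32)/(-y/18) = 9x/(16y)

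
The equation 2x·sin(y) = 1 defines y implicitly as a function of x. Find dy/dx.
Differentiate the relation implicitly: treat y = y(x) and apply the chain rule, so every y-derivative picks up a y' = dy/dx factor.

With everything moved to the left-hand side, differentiate term by term:
  d/dx[2x·sin(y)] = 2x·y'·cos(y) + 2sin(y)
  d/dx[-1] = 0

Separating the contributions that come from x directly and those that come through y:
  without y':      2sin(y)
  multiplying y':  2x·cos(y)

so (2sin(y)) + (2x·cos(y))·y' = 0, and therefore
  dy/dx = -(2sin(y))/(2x·cos(y)) = -tan(y)/x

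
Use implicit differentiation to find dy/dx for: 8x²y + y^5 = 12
Take d/dx of both sides. Since y is implicitly a function of x, the chain rule attaches a y' = dy/dx factor whenever we differentiate through y.

Set F(x, y) = (left side) − (right side), so the curve is F = 0. Differentiating each term of F:
  d/dx[8x^2y] = 8x^2·y' + 16xy
  d/dx[y^5] = 5y^4·y'
  d/dx[-12] = 0

Collecting, the y'-free part is the partial derivative in x and the y' coefficient is the partial derivative in y:
  ∂F/∂x = 16xy
  ∂F/∂y = 8x^2 + 5y^4

so d/dx[F(x, y(x))] = ∂F/∂x + (∂F/∂y)·y' = 0. Rearranging,
  dy/dx = -(∂F/∂x)/(∂F/∂y) = -(16xy)/(8x^2 + 5y^4) = -16xy/(8x^2 + 5y^4)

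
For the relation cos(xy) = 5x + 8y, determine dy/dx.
Take d/dx of both sides. Since y is implicitly a function of x, the chain rule attaches a y' = dy/dx factor whenever we differentiate through y.

Set F(x, y) = (left side) − (right side), so the curve is F = 0. Differentiating each term of F:
  d/dx[-5x] = -5
  d/dx[-8y] = -8·y'
  d/dx[cos(xy)] = -(x·y' + y)·sin(xy)

Collecting, the y'-free part is the partial derivative in x and the y' coefficient is the partial derivative in y:
  ∂F/∂x = -y·sin(xy) - 5
  ∂F/∂y = -x·sin(xy) - 8

so d/dx[F(x, y(x))] = ∂F/∂x + (∂F/∂y)·y' = 0. Rearranging,
  dy/dx = -(∂F/∂x)/(∂F/∂y) = -(-y·sin(xy) - 5)/(-x·sin(xy) - 8) = -(y·sin(xy) + 5)/(x·sin(xy) + 8)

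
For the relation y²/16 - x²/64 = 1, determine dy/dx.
Differentiate the relation implicitly: treat y = y(x) and apply the chain rule, so every y-derivative picks up a y' = dy/dx factor.

With everything moved to the left-hand side, differentiate term by term:
  d/dx[-x^2/64] = -x/32
  d/dx[y^2/16] = y·y'/8
  d/dx[-1] = 0

Separating the contributions that come from x directly and those that come through y:
  without y':      -x/32
  multiplying y':  y/8

so (-x/32) + (y/8)·y' = 0, and therefore
  dy/dx = -(-x/32)/(y/8) = x/(4y)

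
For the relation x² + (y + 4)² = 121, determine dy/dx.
Take d/dx of both sides. Since y is implicitly a function of x, the chain rule attaches a y' = dy/dx factor whenever we differentiate through y.

Set F(x, y) = (left side) − (right side), so the curve is F = 0. Differentiating each term of F:
  d/dx[x^2] = 2x
  d/dx[(y + 4)^2] = 2·y'(y + 4)
  d/dx[-121] = 0

Collecting, the y'-free part is the partial derivative in x and the y' coefficient is the partial derivative in y:
  ∂F/∂x = 2x
  ∂F/∂y = 2y + 8

so d/dx[F(x, y(x))] = ∂F/∂x + (∂F/∂y)·y' = 0. Rearranging,
  dy/dx = -(∂F/∂x)/(∂F/∂y) = -(2x)/(2y + 8) = -x/(y + 4)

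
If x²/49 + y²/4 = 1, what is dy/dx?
Differentiate the relation implicitly: treat y = y(x) and apply the chain rule, so every y-derivative picks up a y' = dy/dx factor.

With everything moved to the left-hand side, differentiate term by term:
  d/dx[x^2/49] = 2x/49
  d/dx[y^2/4] = y·y'/2
  d/dx[-1] = 0

Separating the contributions that come from x directly and those that come through y:
  without y':      2x/49
  multiplying y':  y/2

so (2x/49) + (y/2)·y' = 0, and therefore
  dy/dx = -(2x/49)/(y/2) = -4x/(49y)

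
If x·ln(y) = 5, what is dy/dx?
Differentiate both sides with respect to x, treating y as y(x). By the chain rule, any term containing y contributes a factor of y' = dy/dx when we differentiate it.

Move every term to one side and write the relation as F(x, y) = 0. Term by term,
  d/dx[x·ln(y)] = x·y'/y + ln(y)
  d/dx[-5] = 0

The pieces without y' make up ∂F/∂x and the coefficient of y' is ∂F/∂y:
  ∂F/∂x = ln(y),
  ∂F/∂y = x/y.

Since d/dx[F] = ∂F/∂x + (∂F/∂y)·y' = 0, solve for y':
  (∂F/∂y)·y' = -∂F/∂x
  dy/dx = -(∂F/∂x)/(∂F/∂y) = -(ln(y))/(x/y) = -y·ln(y)/x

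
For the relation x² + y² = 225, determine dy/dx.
Apply d/dx to both sides, remembering that y depends on x. Each occurrence of y therefore brings in a y' = dy/dx via the chain rule.

With F(x, y) equal to the left-hand side minus the right, differentiate F term by term:
  d/dx[x^2] = 2x
  d/dx[y^2] = 2y·y'
  d/dx[-225] = 0
Adding these up, d/dx[F] = 0 becomes
  (2x) + (2y)·y' = 0,
so isolating y',
  dy/dx = -(2x)/(2y) = -x/y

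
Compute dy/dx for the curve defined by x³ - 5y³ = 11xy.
Take d/dx of both sides. Since y is implicitly a function of x, the chain rule attaches a y' = dy/dx factor whenever we differentiate through y.

Set F(x, y) = (left side) − (right side), so the curve is F = 0. Differentiating each term of F:
  d/dx[x^3] = 3x^2
  d/dx[-11xy] = -11x·y' - 11y
  d/dx[-5y^3] = -15y^2·y'

Collecting, the y'-free part is the partial derivative in x and the y' coefficient is the partial derivative in y:
  ∂F/∂x = 3x^2 - 11y
  ∂F/∂y = -11x - 15y^2

so d/dx[F(x, y(x))] = ∂F/∂x + (∂F/∂y)·y' = 0. Rearranging,
  dy/dx = -(∂F/∂x)/(∂F/∂y) = -(3x^2 - 11y)/(-11x - 15y^2) = (3x^2 - 11y)/(11x + 15y^2)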